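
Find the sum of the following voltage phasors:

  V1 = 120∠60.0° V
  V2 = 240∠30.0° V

Step 1 — Convert each phasor to rectangular form:
  V1 = 120·(cos(60.0°) + j·sin(60.0°)) = 60 + j103.9 V
  V2 = 240·(cos(30.0°) + j·sin(30.0°)) = 207.8 + j120 V
Step 2 — Sum components: V_total = 267.8 + j223.9 V.
Step 3 — Convert to polar: |V_total| = 349.1 V, ∠V_total = 39.9°.

V_total = 349.1∠39.9° V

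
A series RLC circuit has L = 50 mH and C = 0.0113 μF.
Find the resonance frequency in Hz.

Step 1 — Resonance condition Im(Z)=0 gives ω₀ = 1/√(LC).
Step 2 — ω₀ = 1/√(0.05·1.13e-08) = 4.207e+04 rad/s.
Step 3 — f₀ = ω₀/(2π) = 6696 Hz.

f₀ = 6696 Hz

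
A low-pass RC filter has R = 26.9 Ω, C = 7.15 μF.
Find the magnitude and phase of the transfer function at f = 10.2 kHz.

Step 1 — Angular frequency: ω = 2π·1.02e+04 = 6.409e+04 rad/s.
Step 2 — Transfer function: H(jω) = 1/(1 + jωRC).
Step 3 — Denominator: 1 + jωRC = 1 + j·6.409e+04·26.9·7.15e-06 = 1 + j12.33.
Step 4 — H = 0.006538 - j0.0806.
Step 5 — Magnitude: |H| = 0.08086 (-21.8 dB); phase: φ = -85.4°.

|H| = 0.08086 (-21.8 dB), φ = -85.4°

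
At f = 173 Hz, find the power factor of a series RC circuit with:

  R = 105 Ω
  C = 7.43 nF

Step 1 — Angular frequency: ω = 2π·f = 2π·173 = 1087 rad/s.
Step 2 — Component impedances:
  R: Z = R = 105 Ω
  C: Z = 1/(jωC) = -j/(ω·C) = 0 - j1.238e+05 Ω
Step 3 — Series combination: Z_total = R + C = 105 - j1.238e+05 Ω = 1.238e+05∠-90.0° Ω.
Step 4 — Power factor: PF = cos(φ) = Re(Z)/|Z| = 105/1.2382e+05 = 0.000848.
Step 5 — Type: Im(Z) = -1.238e+05 ⇒ leading (phase φ = -90.0°).

PF = 0.000848 (leading, φ = -90.0°)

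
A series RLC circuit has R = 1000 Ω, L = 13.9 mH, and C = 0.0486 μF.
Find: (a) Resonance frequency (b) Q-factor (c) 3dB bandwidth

Step 1 — Resonance condition Im(Z)=0 gives ω₀ = 1/√(LC).
Step 2 — ω₀ = 1/√(0.0139·4.86e-08) = 3.847e+04 rad/s.
Step 3 — f₀ = ω₀/(2π) = 6123 Hz.
Step 4 — Series Q: Q = ω₀L/R = 3.847e+04·0.0139/1000 = 0.5348.
Step 5 — 3dB bandwidth: Δω = ω₀/Q = 7.194e+04 rad/s; BW = Δω/(2π) = 1.145e+04 Hz.

(a) f₀ = 6123 Hz  (b) Q = 0.5348  (c) BW = 1.145e+04 Hz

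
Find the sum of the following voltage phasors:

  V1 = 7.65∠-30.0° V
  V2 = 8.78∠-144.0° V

Step 1 — Convert each phasor to rectangular form:
  V1 = 7.65·(cos(-30.0°) + j·sin(-30.0°)) = 6.625 - j3.825 V
  V2 = 8.78·(cos(-144.0°) + j·sin(-144.0°)) = -7.103 - j5.161 V
Step 2 — Sum components: V_total = -0.4781 - j8.986 V.
Step 3 — Convert to polar: |V_total| = 8.998 V, ∠V_total = -93.0°.

V_total = 8.998∠-93.0° V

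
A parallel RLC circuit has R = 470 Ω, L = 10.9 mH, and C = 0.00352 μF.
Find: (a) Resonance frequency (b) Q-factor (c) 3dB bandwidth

Step 1 — Resonance: ω₀ = 1/√(LC) = 1/√(0.0109·3.52e-09) = 1.614e+05 rad/s.
Step 2 — f₀ = ω₀/(2π) = 2.569e+04 Hz.
Step 3 — Parallel Q: Q = R/(ω₀L) = 470/(1.614e+05·0.0109) = 0.2671.
Step 4 — Bandwidth: Δω = ω₀/Q = 6.044e+05 rad/s; BW = Δω/(2π) = 9.62e+04 Hz.

(a) f₀ = 2.569e+04 Hz  (b) Q = 0.2671  (c) BW = 9.62e+04 Hz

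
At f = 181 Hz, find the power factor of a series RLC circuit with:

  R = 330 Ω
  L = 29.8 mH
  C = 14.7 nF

Step 1 — Angular frequency: ω = 2π·f = 2π·181 = 1137 rad/s.
Step 2 — Component impedances:
  R: Z = R = 330 Ω
  L: Z = jωL = j·1137·0.0298 = 0 + j33.89 Ω
  C: Z = 1/(jωC) = -j/(ω·C) = 0 - j5.982e+04 Ω
Step 3 — Series combination: Z_total = R + L + C = 330 - j5.978e+04 Ω = 5.978e+04∠-89.7° Ω.
Step 4 — Power factor: PF = cos(φ) = Re(Z)/|Z| = 330/5.978e+04 = 0.00552.
Step 5 — Type: Im(Z) = -5.978e+04 ⇒ leading (phase φ = -89.7°).

PF = 0.00552 (leading, φ = -89.7°)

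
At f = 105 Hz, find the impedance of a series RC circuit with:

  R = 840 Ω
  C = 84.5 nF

Step 1 — Angular frequency: ω = 2π·f = 2π·105 = 659.7 rad/s.
Step 2 — Component impedances:
  R: Z = R = 840 Ω
  C: Z = 1/(jωC) = -j/(ω·C) = 0 - j1.794e+04 Ω
Step 3 — Series combination: Z_total = R + C = 840 - j1.794e+04 Ω = 1.796e+04∠-87.3° Ω.

Z = 840 - j1.794e+04 Ω = 1.796e+04∠-87.3° Ω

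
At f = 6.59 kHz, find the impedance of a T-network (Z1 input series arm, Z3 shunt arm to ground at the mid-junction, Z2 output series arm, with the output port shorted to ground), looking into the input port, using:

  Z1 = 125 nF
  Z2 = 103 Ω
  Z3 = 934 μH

Step 1 — Angular frequency: ω = 2π·f = 2π·6590 = 4.141e+04 rad/s.
Step 2 — Component impedances:
  Z1: Z = 1/(jωC) = -j/(ω·C) = 0 - j193.2 Ω
  Z2: Z = R = 103 Ω
  Z3: Z = jωL = j·4.141e+04·0.000934 = 0 + j38.67 Ω
Step 3 — With the output port shorted to ground, the output series arm Z2 runs from the junction to ground; the shunt arm Z3 also runs from the junction to ground. They appear in parallel: Z3 || Z2 = 12.73 + j33.89 Ω.
Step 4 — Series with input arm Z1: Z_in = Z1 + (Z3 || Z2) = 12.73 - j159.3 Ω = 159.8∠-85.4° Ω.

Z = 12.73 - j159.3 Ω = 159.8∠-85.4° Ω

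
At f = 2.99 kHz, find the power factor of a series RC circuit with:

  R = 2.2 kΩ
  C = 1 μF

Step 1 — Angular frequency: ω = 2π·f = 2π·2990 = 1.879e+04 rad/s.
Step 2 — Component impedances:
  R: Z = R = 2200 Ω
  C: Z = 1/(jωC) = -j/(ω·C) = 0 - j53.23 Ω
Step 3 — Series combination: Z_total = R + C = 2200 - j53.23 Ω = 2201∠-1.4° Ω.
Step 4 — Power factor: PF = cos(φ) = Re(Z)/|Z| = 2200/2200.6 = 0.9997.
Step 5 — Type: Im(Z) = -53.23 ⇒ leading (phase φ = -1.4°).

PF = 0.9997 (leading, φ = -1.4°)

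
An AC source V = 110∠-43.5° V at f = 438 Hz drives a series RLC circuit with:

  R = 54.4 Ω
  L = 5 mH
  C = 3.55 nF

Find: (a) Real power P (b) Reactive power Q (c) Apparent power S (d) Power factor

Step 1 — Angular frequency: ω = 2π·f = 2π·438 = 2752 rad/s.
Step 2 — Component impedances:
  R: Z = R = 54.4 Ω
  L: Z = jωL = j·2752·0.005 = 0 + j13.76 Ω
  C: Z = 1/(jωC) = -j/(ω·C) = 0 - j1.024e+05 Ω
Step 3 — Series combination: Z_total = R + L + C = 54.4 - j1.023e+05 Ω = 1.023e+05∠-90.0° Ω.
Step 4 — Source phasor: V = 110∠-43.5° V = 79.79 - j75.72 V.
Step 5 — Current: I = V / Z = 0.0007403 + j0.0007792 A = 0.001075∠46.5° A.
Step 6 — Complex power: S = V·I* = 6.284e-05 - j0.1182 VA.
Step 7 — Real power: P = Re(S) = 6.284e-05 W.
Step 8 — Reactive power: Q = Im(S) = -0.1182 VAR.
Step 9 — Apparent power: |S| = 0.1182 VA.
Step 10 — Power factor: PF = P/|S| = 0.0005315 (leading).

(a) P = 6.284e-05 W  (b) Q = -0.1182 VAR  (c) S = 0.1182 VA  (d) PF = 0.0005315 (leading)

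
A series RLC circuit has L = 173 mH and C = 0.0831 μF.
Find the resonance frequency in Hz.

Step 1 — Resonance condition Im(Z)=0 gives ω₀ = 1/√(LC).
Step 2 — ω₀ = 1/√(0.173·8.31e-08) = 8340 rad/s.
Step 3 — f₀ = ω₀/(2π) = 1327 Hz.

f₀ = 1327 Hz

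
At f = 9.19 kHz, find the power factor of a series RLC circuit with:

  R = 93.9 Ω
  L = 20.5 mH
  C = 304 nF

Step 1 — Angular frequency: ω = 2π·f = 2π·9190 = 5.774e+04 rad/s.
Step 2 — Component impedances:
  R: Z = R = 93.9 Ω
  L: Z = jωL = j·5.774e+04·0.0205 = 0 + j1184 Ω
  C: Z = 1/(jωC) = -j/(ω·C) = 0 - j56.97 Ω
Step 3 — Series combination: Z_total = R + L + C = 93.9 + j1127 Ω = 1131∠85.2° Ω.
Step 4 — Power factor: PF = cos(φ) = Re(Z)/|Z| = 93.9/1130.7 = 0.08305.
Step 5 — Type: Im(Z) = 1127 ⇒ lagging (phase φ = 85.2°).

PF = 0.08305 (lagging, φ = 85.2°)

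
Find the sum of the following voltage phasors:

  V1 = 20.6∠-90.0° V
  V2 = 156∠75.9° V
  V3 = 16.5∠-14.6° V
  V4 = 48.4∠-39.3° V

Step 1 — Convert each phasor to rectangular form:
  V1 = 20.6·(cos(-90.0°) + j·sin(-90.0°)) = 0 - j20.6 V
  V2 = 156·(cos(75.9°) + j·sin(75.9°)) = 38 + j151.3 V
  V3 = 16.5·(cos(-14.6°) + j·sin(-14.6°)) = 15.97 - j4.159 V
  V4 = 48.4·(cos(-39.3°) + j·sin(-39.3°)) = 37.45 - j30.66 V
Step 2 — Sum components: V_total = 91.43 + j95.89 V.
Step 3 — Convert to polar: |V_total| = 132.5 V, ∠V_total = 46.4°.

V_total = 132.5∠46.4° V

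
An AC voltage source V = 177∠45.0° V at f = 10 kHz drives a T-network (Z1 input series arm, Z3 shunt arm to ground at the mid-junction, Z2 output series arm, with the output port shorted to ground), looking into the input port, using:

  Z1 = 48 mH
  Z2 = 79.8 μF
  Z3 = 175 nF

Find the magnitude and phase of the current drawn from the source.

Step 1 — Angular frequency: ω = 2π·f = 2π·1e+04 = 6.283e+04 rad/s.
Step 2 — Component impedances:
  Z1: Z = jωL = j·6.283e+04·0.048 = 0 + j3016 Ω
  Z2: Z = 1/(jωC) = -j/(ω·C) = 0 - j0.1994 Ω
  Z3: Z = 1/(jωC) = -j/(ω·C) = 0 - j90.95 Ω
Step 3 — With the output port shorted to ground, the output series arm Z2 runs from the junction to ground; the shunt arm Z3 also runs from the junction to ground. They appear in parallel: Z3 || Z2 = 0 - j0.199 Ω.
Step 4 — Series with input arm Z1: Z_in = Z1 + (Z3 || Z2) = 0 + j3016 Ω = 3016∠90.0° Ω.
Step 5 — Source phasor: V = 177∠45.0° V = 125.2 + j125.2 V.
Step 6 — Ohm's law: I = V / Z_total = (125.2 + j125.2) / (0 + j3016) = 0.0415 - j0.0415 A.
Step 7 — Convert to polar: |I| = 0.05869 A, ∠I = -45.0°.

I = 0.05869∠-45.0° A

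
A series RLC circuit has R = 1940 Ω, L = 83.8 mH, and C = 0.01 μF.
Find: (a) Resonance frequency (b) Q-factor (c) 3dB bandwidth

Step 1 — Resonance condition Im(Z)=0 gives ω₀ = 1/√(LC).
Step 2 — ω₀ = 1/√(0.0838·1e-08) = 3.454e+04 rad/s.
Step 3 — f₀ = ω₀/(2π) = 5498 Hz.
Step 4 — Series Q: Q = ω₀L/R = 3.454e+04·0.0838/1940 = 1.492.
Step 5 — 3dB bandwidth: Δω = ω₀/Q = 2.315e+04 rad/s; BW = Δω/(2π) = 3684 Hz.

(a) f₀ = 5498 Hz  (b) Q = 1.492  (c) BW = 3684 Hz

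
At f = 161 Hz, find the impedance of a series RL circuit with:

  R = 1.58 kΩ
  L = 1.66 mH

Step 1 — Angular frequency: ω = 2π·f = 2π·161 = 1012 rad/s.
Step 2 — Component impedances:
  R: Z = R = 1580 Ω
  L: Z = jωL = j·1012·0.00166 = 0 + j1.679 Ω
Step 3 — Series combination: Z_total = R + L = 1580 + j1.679 Ω = 1580∠0.1° Ω.

Z = 1580 + j1.679 Ω = 1580∠0.1° Ω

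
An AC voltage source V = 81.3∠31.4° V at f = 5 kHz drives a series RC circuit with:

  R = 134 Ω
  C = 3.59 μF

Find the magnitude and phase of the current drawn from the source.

Step 1 — Angular frequency: ω = 2π·f = 2π·5000 = 3.142e+04 rad/s.
Step 2 — Component impedances:
  R: Z = R = 134 Ω
  C: Z = 1/(jωC) = -j/(ω·C) = 0 - j8.867 Ω
Step 3 — Series combination: Z_total = R + C = 134 - j8.867 Ω = 134.3∠-3.8° Ω.
Step 4 — Source phasor: V = 81.3∠31.4° V = 69.39 + j42.36 V.
Step 5 — Ohm's law: I = V / Z_total = (69.39 + j42.36) / (134 - j8.867) = 0.4948 + j0.3488 A.
Step 6 — Convert to polar: |I| = 0.6054 A, ∠I = 35.2°.

I = 0.6054∠35.2° A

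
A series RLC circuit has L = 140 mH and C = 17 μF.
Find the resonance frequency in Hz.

Step 1 — Resonance condition Im(Z)=0 gives ω₀ = 1/√(LC).
Step 2 — ω₀ = 1/√(0.14·1.7e-05) = 648.2 rad/s.
Step 3 — f₀ = ω₀/(2π) = 103.2 Hz.

f₀ = 103.2 Hz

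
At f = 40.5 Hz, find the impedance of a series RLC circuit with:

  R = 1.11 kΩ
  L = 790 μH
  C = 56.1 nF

Step 1 — Angular frequency: ω = 2π·f = 2π·40.5 = 254.5 rad/s.
Step 2 — Component impedances:
  R: Z = R = 1110 Ω
  L: Z = jωL = j·254.5·0.00079 = 0 + j0.201 Ω
  C: Z = 1/(jωC) = -j/(ω·C) = 0 - j7.005e+04 Ω
Step 3 — Series combination: Z_total = R + L + C = 1110 - j7.005e+04 Ω = 7.006e+04∠-89.1° Ω.

Z = 1110 - j7.005e+04 Ω = 7.006e+04∠-89.1° Ω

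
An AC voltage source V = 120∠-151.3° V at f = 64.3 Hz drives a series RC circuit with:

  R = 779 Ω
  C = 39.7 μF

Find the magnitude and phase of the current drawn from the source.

Step 1 — Angular frequency: ω = 2π·f = 2π·64.3 = 404 rad/s.
Step 2 — Component impedances:
  R: Z = R = 779 Ω
  C: Z = 1/(jωC) = -j/(ω·C) = 0 - j62.35 Ω
Step 3 — Series combination: Z_total = R + C = 779 - j62.35 Ω = 781.5∠-4.6° Ω.
Step 4 — Source phasor: V = 120∠-151.3° V = -105.3 - j57.63 V.
Step 5 — Ohm's law: I = V / Z_total = (-105.3 - j57.63) / (779 - j62.35) = -0.1284 - j0.08425 A.
Step 6 — Convert to polar: |I| = 0.1536 A, ∠I = -146.7°.

I = 0.1536∠-146.7° A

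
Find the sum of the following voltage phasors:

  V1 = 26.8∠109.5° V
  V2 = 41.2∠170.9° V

Step 1 — Convert each phasor to rectangular form:
  V1 = 26.8·(cos(109.5°) + j·sin(109.5°)) = -8.946 + j25.26 V
  V2 = 41.2·(cos(170.9°) + j·sin(170.9°)) = -40.68 + j6.516 V
Step 2 — Sum components: V_total = -49.63 + j31.78 V.
Step 3 — Convert to polar: |V_total| = 58.93 V, ∠V_total = 147.4°.

V_total = 58.93∠147.4° V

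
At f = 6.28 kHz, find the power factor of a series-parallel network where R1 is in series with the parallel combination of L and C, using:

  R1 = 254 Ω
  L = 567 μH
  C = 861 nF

Step 1 — Angular frequency: ω = 2π·f = 2π·6280 = 3.946e+04 rad/s.
Step 2 — Component impedances:
  R1: Z = R = 254 Ω
  L: Z = jωL = j·3.946e+04·0.000567 = 0 + j22.37 Ω
  C: Z = 1/(jωC) = -j/(ω·C) = 0 - j29.43 Ω
Step 3 — Parallel branch: L || C = 1/(1/L + 1/C) = 0 + j93.26 Ω.
Step 4 — Series with R1: Z_total = R1 + (L || C) = 254 + j93.26 Ω = 270.6∠20.2° Ω.
Step 5 — Power factor: PF = cos(φ) = Re(Z)/|Z| = 254/270.6 = 0.9387.
Step 6 — Type: Im(Z) = 93.26 ⇒ lagging (phase φ = 20.2°).

PF = 0.9387 (lagging, φ = 20.2°)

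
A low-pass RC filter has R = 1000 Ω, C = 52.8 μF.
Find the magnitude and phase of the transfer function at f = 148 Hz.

Step 1 — Angular frequency: ω = 2π·148 = 929.9 rad/s.
Step 2 — Transfer function: H(jω) = 1/(1 + jωRC).
Step 3 — Denominator: 1 + jωRC = 1 + j·929.9·1000·5.28e-05 = 1 + j49.1.
Step 4 — H = 0.0004146 - j0.02036.
Step 5 — Magnitude: |H| = 0.02036 (-33.8 dB); phase: φ = -88.8°.

|H| = 0.02036 (-33.8 dB), φ = -88.8°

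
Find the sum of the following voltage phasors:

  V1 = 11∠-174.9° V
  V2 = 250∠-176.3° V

Step 1 — Convert each phasor to rectangular form:
  V1 = 11·(cos(-174.9°) + j·sin(-174.9°)) = -10.96 - j0.9778 V
  V2 = 250·(cos(-176.3°) + j·sin(-176.3°)) = -249.5 - j16.13 V
Step 2 — Sum components: V_total = -260.4 - j17.11 V.
Step 3 — Convert to polar: |V_total| = 261 V, ∠V_total = -176.2°.

V_total = 261∠-176.2° V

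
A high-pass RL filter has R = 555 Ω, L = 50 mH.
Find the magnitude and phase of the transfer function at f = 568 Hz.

Step 1 — Angular frequency: ω = 2π·568 = 3569 rad/s.
Step 2 — Transfer function: H(jω) = jωL/(R + jωL).
Step 3 — Numerator jωL = j·178.4; denominator R + jωL = 555 + j178.4.
Step 4 — H = 0.09369 + j0.2914.
Step 5 — Magnitude: |H| = 0.3061 (-10.3 dB); phase: φ = 72.2°.

|H| = 0.3061 (-10.3 dB), φ = 72.2°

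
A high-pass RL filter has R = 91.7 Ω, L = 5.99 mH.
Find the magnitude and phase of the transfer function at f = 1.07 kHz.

Step 1 — Angular frequency: ω = 2π·1070 = 6723 rad/s.
Step 2 — Transfer function: H(jω) = jωL/(R + jωL).
Step 3 — Numerator jωL = j·40.27; denominator R + jωL = 91.7 + j40.27.
Step 4 — H = 0.1617 + j0.3682.
Step 5 — Magnitude: |H| = 0.4021 (-7.9 dB); phase: φ = 66.3°.

|H| = 0.4021 (-7.9 dB), φ = 66.3°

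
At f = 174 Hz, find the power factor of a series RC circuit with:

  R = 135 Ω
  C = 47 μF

Step 1 — Angular frequency: ω = 2π·f = 2π·174 = 1093 rad/s.
Step 2 — Component impedances:
  R: Z = R = 135 Ω
  C: Z = 1/(jωC) = -j/(ω·C) = 0 - j19.46 Ω
Step 3 — Series combination: Z_total = R + C = 135 - j19.46 Ω = 136.4∠-8.2° Ω.
Step 4 — Power factor: PF = cos(φ) = Re(Z)/|Z| = 135/136.396 = 0.9898.
Step 5 — Type: Im(Z) = -19.46 ⇒ leading (phase φ = -8.2°).

PF = 0.9898 (leading, φ = -8.2°)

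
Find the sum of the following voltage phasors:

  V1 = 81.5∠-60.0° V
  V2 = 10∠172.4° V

Step 1 — Convert each phasor to rectangular form:
  V1 = 81.5·(cos(-60.0°) + j·sin(-60.0°)) = 40.75 - j70.58 V
  V2 = 10·(cos(172.4°) + j·sin(172.4°)) = -9.912 + j1.323 V
Step 2 — Sum components: V_total = 30.84 - j69.26 V.
Step 3 — Convert to polar: |V_total| = 75.81 V, ∠V_total = -66.0°.

V_total = 75.81∠-66.0° V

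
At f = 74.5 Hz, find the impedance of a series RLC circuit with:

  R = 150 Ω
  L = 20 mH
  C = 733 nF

Step 1 — Angular frequency: ω = 2π·f = 2π·74.5 = 468.1 rad/s.
Step 2 — Component impedances:
  R: Z = R = 150 Ω
  L: Z = jωL = j·468.1·0.02 = 0 + j9.362 Ω
  C: Z = 1/(jωC) = -j/(ω·C) = 0 - j2914 Ω
Step 3 — Series combination: Z_total = R + L + C = 150 - j2905 Ω = 2909∠-87.0° Ω.

Z = 150 - j2905 Ω = 2909∠-87.0° Ω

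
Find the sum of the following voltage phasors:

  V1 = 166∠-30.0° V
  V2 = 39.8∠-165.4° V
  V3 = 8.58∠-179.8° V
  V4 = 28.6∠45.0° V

Step 1 — Convert each phasor to rectangular form:
  V1 = 166·(cos(-30.0°) + j·sin(-30.0°)) = 143.8 - j83 V
  V2 = 39.8·(cos(-165.4°) + j·sin(-165.4°)) = -38.51 - j10.03 V
  V3 = 8.58·(cos(-179.8°) + j·sin(-179.8°)) = -8.58 - j0.02995 V
  V4 = 28.6·(cos(45.0°) + j·sin(45.0°)) = 20.22 + j20.22 V
Step 2 — Sum components: V_total = 116.9 - j72.84 V.
Step 3 — Convert to polar: |V_total| = 137.7 V, ∠V_total = -31.9°.

V_total = 137.7∠-31.9° V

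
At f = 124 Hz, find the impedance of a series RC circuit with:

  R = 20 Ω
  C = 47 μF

Step 1 — Angular frequency: ω = 2π·f = 2π·124 = 779.1 rad/s.
Step 2 — Component impedances:
  R: Z = R = 20 Ω
  C: Z = 1/(jωC) = -j/(ω·C) = 0 - j27.31 Ω
Step 3 — Series combination: Z_total = R + C = 20 - j27.31 Ω = 33.85∠-53.8° Ω.

Z = 20 - j27.31 Ω = 33.85∠-53.8° Ω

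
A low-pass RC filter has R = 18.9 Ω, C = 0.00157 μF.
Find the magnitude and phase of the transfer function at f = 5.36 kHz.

Step 1 — Angular frequency: ω = 2π·5360 = 3.368e+04 rad/s.
Step 2 — Transfer function: H(jω) = 1/(1 + jωRC).
Step 3 — Denominator: 1 + jωRC = 1 + j·3.368e+04·18.9·1.57e-09 = 1 + j0.0009993.
Step 4 — H = 1 - j0.0009993.
Step 5 — Magnitude: |H| = 1 (-0.0 dB); phase: φ = -0.1°.

|H| = 1 (-0.0 dB), φ = -0.1°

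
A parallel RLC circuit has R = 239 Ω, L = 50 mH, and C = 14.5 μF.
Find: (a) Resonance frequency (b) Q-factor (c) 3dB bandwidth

Step 1 — Resonance: ω₀ = 1/√(LC) = 1/√(0.05·1.45e-05) = 1174 rad/s.
Step 2 — f₀ = ω₀/(2π) = 186.9 Hz.
Step 3 — Parallel Q: Q = R/(ω₀L) = 239/(1174·0.05) = 4.07.
Step 4 — Bandwidth: Δω = ω₀/Q = 288.6 rad/s; BW = Δω/(2π) = 45.93 Hz.

(a) f₀ = 186.9 Hz  (b) Q = 4.07  (c) BW = 45.93 Hz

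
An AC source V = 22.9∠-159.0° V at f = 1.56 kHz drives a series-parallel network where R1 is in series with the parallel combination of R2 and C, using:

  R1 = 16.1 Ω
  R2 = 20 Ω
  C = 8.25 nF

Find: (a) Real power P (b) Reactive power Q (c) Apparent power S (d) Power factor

Step 1 — Angular frequency: ω = 2π·f = 2π·1560 = 9802 rad/s.
Step 2 — Component impedances:
  R1: Z = R = 16.1 Ω
  R2: Z = R = 20 Ω
  C: Z = 1/(jωC) = -j/(ω·C) = 0 - j1.237e+04 Ω
Step 3 — Parallel branch: R2 || C = 1/(1/R2 + 1/C) = 20 - j0.03235 Ω.
Step 4 — Series with R1: Z_total = R1 + (R2 || C) = 36.1 - j0.03235 Ω = 36.1∠-0.1° Ω.
Step 5 — Source phasor: V = 22.9∠-159.0° V = -21.38 - j8.207 V.
Step 6 — Current: I = V / Z = -0.592 - j0.2279 A = 0.6343∠-158.9° A.
Step 7 — Complex power: S = V·I* = 14.53 - j0.01302 VA.
Step 8 — Real power: P = Re(S) = 14.53 W.
Step 9 — Reactive power: Q = Im(S) = -0.01302 VAR.
Step 10 — Apparent power: |S| = 14.53 VA.
Step 11 — Power factor: PF = P/|S| = 1 (leading).

(a) P = 14.53 W  (b) Q = -0.01302 VAR  (c) S = 14.53 VA  (d) PF = 1 (leading)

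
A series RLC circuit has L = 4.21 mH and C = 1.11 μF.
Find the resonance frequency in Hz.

Step 1 — Resonance condition Im(Z)=0 gives ω₀ = 1/√(LC).
Step 2 — ω₀ = 1/√(0.00421·1.11e-06) = 1.463e+04 rad/s.
Step 3 — f₀ = ω₀/(2π) = 2328 Hz.

f₀ = 2328 Hz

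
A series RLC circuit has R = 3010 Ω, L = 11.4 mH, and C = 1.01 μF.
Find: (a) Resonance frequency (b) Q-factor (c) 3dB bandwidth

Step 1 — Resonance condition Im(Z)=0 gives ω₀ = 1/√(LC).
Step 2 — ω₀ = 1/√(0.0114·1.01e-06) = 9319 rad/s.
Step 3 — f₀ = ω₀/(2π) = 1483 Hz.
Step 4 — Series Q: Q = ω₀L/R = 9319·0.0114/3010 = 0.0353.
Step 5 — 3dB bandwidth: Δω = ω₀/Q = 2.64e+05 rad/s; BW = Δω/(2π) = 4.202e+04 Hz.

(a) f₀ = 1483 Hz  (b) Q = 0.0353  (c) BW = 4.202e+04 Hz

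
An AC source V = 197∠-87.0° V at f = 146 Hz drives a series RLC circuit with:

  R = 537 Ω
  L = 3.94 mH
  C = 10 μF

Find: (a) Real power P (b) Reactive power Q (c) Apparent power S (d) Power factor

Step 1 — Angular frequency: ω = 2π·f = 2π·146 = 917.3 rad/s.
Step 2 — Component impedances:
  R: Z = R = 537 Ω
  L: Z = jωL = j·917.3·0.00394 = 0 + j3.614 Ω
  C: Z = 1/(jωC) = -j/(ω·C) = 0 - j109 Ω
Step 3 — Series combination: Z_total = R + L + C = 537 - j105.4 Ω = 547.2∠-11.1° Ω.
Step 4 — Source phasor: V = 197∠-87.0° V = 10.31 - j196.7 V.
Step 5 — Current: I = V / Z = 0.08772 - j0.3491 A = 0.36∠-75.9° A.
Step 6 — Complex power: S = V·I* = 69.59 - j13.66 VA.
Step 7 — Real power: P = Re(S) = 69.59 W.
Step 8 — Reactive power: Q = Im(S) = -13.66 VAR.
Step 9 — Apparent power: |S| = 70.92 VA.
Step 10 — Power factor: PF = P/|S| = 0.9813 (leading).

(a) P = 69.59 W  (b) Q = -13.66 VAR  (c) S = 70.92 VA  (d) PF = 0.9813 (leading)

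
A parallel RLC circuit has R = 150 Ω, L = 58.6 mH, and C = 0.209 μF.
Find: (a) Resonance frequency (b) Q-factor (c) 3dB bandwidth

Step 1 — Resonance: ω₀ = 1/√(LC) = 1/√(0.0586·2.09e-07) = 9036 rad/s.
Step 2 — f₀ = ω₀/(2π) = 1438 Hz.
Step 3 — Parallel Q: Q = R/(ω₀L) = 150/(9036·0.0586) = 0.2833.
Step 4 — Bandwidth: Δω = ω₀/Q = 3.19e+04 rad/s; BW = Δω/(2π) = 5077 Hz.

(a) f₀ = 1438 Hz  (b) Q = 0.2833  (c) BW = 5077 Hz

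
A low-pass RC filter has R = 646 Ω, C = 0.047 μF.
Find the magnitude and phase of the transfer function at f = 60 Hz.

Step 1 — Angular frequency: ω = 2π·60 = 377 rad/s.
Step 2 — Transfer function: H(jω) = 1/(1 + jωRC).
Step 3 — Denominator: 1 + jωRC = 1 + j·377·646·4.7e-08 = 1 + j0.01145.
Step 4 — H = 0.9999 - j0.01144.
Step 5 — Magnitude: |H| = 0.9999 (-0.0 dB); phase: φ = -0.7°.

|H| = 0.9999 (-0.0 dB), φ = -0.7°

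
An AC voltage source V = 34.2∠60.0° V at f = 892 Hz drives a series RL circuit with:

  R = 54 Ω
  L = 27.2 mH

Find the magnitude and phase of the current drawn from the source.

Step 1 — Angular frequency: ω = 2π·f = 2π·892 = 5605 rad/s.
Step 2 — Component impedances:
  R: Z = R = 54 Ω
  L: Z = jωL = j·5605·0.0272 = 0 + j152.4 Ω
Step 3 — Series combination: Z_total = R + L = 54 + j152.4 Ω = 161.7∠70.5° Ω.
Step 4 — Source phasor: V = 34.2∠60.0° V = 17.1 + j29.62 V.
Step 5 — Ohm's law: I = V / Z_total = (17.1 + j29.62) / (54 + j152.4) = 0.2079 - j0.03852 A.
Step 6 — Convert to polar: |I| = 0.2115 A, ∠I = -10.5°.

I = 0.2115∠-10.5° A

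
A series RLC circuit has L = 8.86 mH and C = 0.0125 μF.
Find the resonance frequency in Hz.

Step 1 — Resonance condition Im(Z)=0 gives ω₀ = 1/√(LC).
Step 2 — ω₀ = 1/√(0.00886·1.25e-08) = 9.502e+04 rad/s.
Step 3 — f₀ = ω₀/(2π) = 1.512e+04 Hz.

f₀ = 1.512e+04 Hz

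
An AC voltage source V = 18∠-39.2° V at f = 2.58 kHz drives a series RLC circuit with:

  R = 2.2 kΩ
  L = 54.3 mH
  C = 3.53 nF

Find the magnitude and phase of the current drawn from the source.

Step 1 — Angular frequency: ω = 2π·f = 2π·2580 = 1.621e+04 rad/s.
Step 2 — Component impedances:
  R: Z = R = 2200 Ω
  L: Z = jωL = j·1.621e+04·0.0543 = 0 + j880.2 Ω
  C: Z = 1/(jωC) = -j/(ω·C) = 0 - j1.748e+04 Ω
Step 3 — Series combination: Z_total = R + L + C = 2200 - j1.66e+04 Ω = 1.674e+04∠-82.4° Ω.
Step 4 — Source phasor: V = 18∠-39.2° V = 13.95 - j11.38 V.
Step 5 — Ohm's law: I = V / Z_total = (13.95 - j11.38) / (2200 - j1.66e+04) = 0.0007832 + j0.0007367 A.
Step 6 — Convert to polar: |I| = 0.001075 A, ∠I = 43.2°.

I = 0.001075∠43.2° A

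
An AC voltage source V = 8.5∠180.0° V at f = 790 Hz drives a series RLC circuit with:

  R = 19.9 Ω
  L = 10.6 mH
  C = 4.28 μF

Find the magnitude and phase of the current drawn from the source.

Step 1 — Angular frequency: ω = 2π·f = 2π·790 = 4964 rad/s.
Step 2 — Component impedances:
  R: Z = R = 19.9 Ω
  L: Z = jωL = j·4964·0.0106 = 0 + j52.62 Ω
  C: Z = 1/(jωC) = -j/(ω·C) = 0 - j47.07 Ω
Step 3 — Series combination: Z_total = R + L + C = 19.9 + j5.545 Ω = 20.66∠15.6° Ω.
Step 4 — Source phasor: V = 8.5∠180.0° V = -8.5 V.
Step 5 — Ohm's law: I = V / Z_total = (-8.5) / (19.9 + j5.545) = -0.3964 + j0.1104 A.
Step 6 — Convert to polar: |I| = 0.4115 A, ∠I = 164.4°.

I = 0.4115∠164.4° A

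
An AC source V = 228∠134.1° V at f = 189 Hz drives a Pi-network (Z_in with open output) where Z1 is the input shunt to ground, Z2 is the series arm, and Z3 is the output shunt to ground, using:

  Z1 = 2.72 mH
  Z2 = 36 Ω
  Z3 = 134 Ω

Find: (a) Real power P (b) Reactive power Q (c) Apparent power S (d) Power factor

Step 1 — Angular frequency: ω = 2π·f = 2π·189 = 1188 rad/s.
Step 2 — Component impedances:
  Z1: Z = jωL = j·1188·0.00272 = 0 + j3.23 Ω
  Z2: Z = R = 36 Ω
  Z3: Z = R = 134 Ω
Step 3 — With open output, the series arm Z2 and the output shunt Z3 appear in series to ground: Z2 + Z3 = 170 Ω.
Step 4 — Parallel with input shunt Z1: Z_in = Z1 || (Z2 + Z3) = 0.06135 + j3.229 Ω = 3.229∠88.9° Ω.
Step 5 — Source phasor: V = 228∠134.1° V = -158.7 + j163.7 V.
Step 6 — Current: I = V / Z = 49.76 + j50.09 A = 70.6∠45.2° A.
Step 7 — Complex power: S = V·I* = 305.8 + j1.609e+04 VA.
Step 8 — Real power: P = Re(S) = 305.8 W.
Step 9 — Reactive power: Q = Im(S) = 1.609e+04 VAR.
Step 10 — Apparent power: |S| = 1.61e+04 VA.
Step 11 — Power factor: PF = P/|S| = 0.019 (lagging).

(a) P = 305.8 W  (b) Q = 1.609e+04 VAR  (c) S = 1.61e+04 VA  (d) PF = 0.019 (lagging)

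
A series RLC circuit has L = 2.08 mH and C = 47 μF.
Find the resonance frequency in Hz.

Step 1 — Resonance condition Im(Z)=0 gives ω₀ = 1/√(LC).
Step 2 — ω₀ = 1/√(0.00208·4.7e-05) = 3198 rad/s.
Step 3 — f₀ = ω₀/(2π) = 509 Hz.

f₀ = 509 Hz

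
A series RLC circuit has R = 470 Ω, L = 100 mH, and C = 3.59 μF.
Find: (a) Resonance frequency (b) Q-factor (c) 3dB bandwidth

Step 1 — Resonance condition Im(Z)=0 gives ω₀ = 1/√(LC).
Step 2 — ω₀ = 1/√(0.1·3.59e-06) = 1669 rad/s.
Step 3 — f₀ = ω₀/(2π) = 265.6 Hz.
Step 4 — Series Q: Q = ω₀L/R = 1669·0.1/470 = 0.3551.
Step 5 — 3dB bandwidth: Δω = ω₀/Q = 4700 rad/s; BW = Δω/(2π) = 748 Hz.

(a) f₀ = 265.6 Hz  (b) Q = 0.3551  (c) BW = 748 Hz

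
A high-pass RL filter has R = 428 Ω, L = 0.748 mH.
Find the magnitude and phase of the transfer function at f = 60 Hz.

Step 1 — Angular frequency: ω = 2π·60 = 377 rad/s.
Step 2 — Transfer function: H(jω) = jωL/(R + jωL).
Step 3 — Numerator jωL = j·0.282; denominator R + jωL = 428 + j0.282.
Step 4 — H = 4.341e-07 + j0.0006589.
Step 5 — Magnitude: |H| = 0.0006589 (-63.6 dB); phase: φ = 90.0°.

|H| = 0.0006589 (-63.6 dB), φ = 90.0°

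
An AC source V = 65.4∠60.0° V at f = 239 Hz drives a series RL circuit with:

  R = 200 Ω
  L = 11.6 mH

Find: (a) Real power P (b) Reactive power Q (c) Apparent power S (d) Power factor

Step 1 — Angular frequency: ω = 2π·f = 2π·239 = 1502 rad/s.
Step 2 — Component impedances:
  R: Z = R = 200 Ω
  L: Z = jωL = j·1502·0.0116 = 0 + j17.42 Ω
Step 3 — Series combination: Z_total = R + L = 200 + j17.42 Ω = 200.8∠5.0° Ω.
Step 4 — Source phasor: V = 65.4∠60.0° V = 32.7 + j56.64 V.
Step 5 — Current: I = V / Z = 0.1867 + j0.2669 A = 0.3258∠55.0° A.
Step 6 — Complex power: S = V·I* = 21.22 + j1.849 VA.
Step 7 — Real power: P = Re(S) = 21.22 W.
Step 8 — Reactive power: Q = Im(S) = 1.849 VAR.
Step 9 — Apparent power: |S| = 21.31 VA.
Step 10 — Power factor: PF = P/|S| = 0.9962 (lagging).

(a) P = 21.22 W  (b) Q = 1.849 VAR  (c) S = 21.31 VA  (d) PF = 0.9962 (lagging)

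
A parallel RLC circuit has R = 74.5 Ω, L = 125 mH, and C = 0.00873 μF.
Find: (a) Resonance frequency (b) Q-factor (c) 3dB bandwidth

Step 1 — Resonance: ω₀ = 1/√(LC) = 1/√(0.125·8.73e-09) = 3.027e+04 rad/s.
Step 2 — f₀ = ω₀/(2π) = 4818 Hz.
Step 3 — Parallel Q: Q = R/(ω₀L) = 74.5/(3.027e+04·0.125) = 0.01969.
Step 4 — Bandwidth: Δω = ω₀/Q = 1.538e+06 rad/s; BW = Δω/(2π) = 2.447e+05 Hz.

(a) f₀ = 4818 Hz  (b) Q = 0.01969  (c) BW = 2.447e+05 Hz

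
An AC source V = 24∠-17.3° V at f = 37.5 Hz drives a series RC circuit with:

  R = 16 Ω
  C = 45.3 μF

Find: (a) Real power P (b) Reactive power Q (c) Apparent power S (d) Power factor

Step 1 — Angular frequency: ω = 2π·f = 2π·37.5 = 235.6 rad/s.
Step 2 — Component impedances:
  R: Z = R = 16 Ω
  C: Z = 1/(jωC) = -j/(ω·C) = 0 - j93.69 Ω
Step 3 — Series combination: Z_total = R + C = 16 - j93.69 Ω = 95.05∠-80.3° Ω.
Step 4 — Source phasor: V = 24∠-17.3° V = 22.91 - j7.137 V.
Step 5 — Current: I = V / Z = 0.1146 + j0.225 A = 0.2525∠63.0° A.
Step 6 — Complex power: S = V·I* = 1.02 - j5.974 VA.
Step 7 — Real power: P = Re(S) = 1.02 W.
Step 8 — Reactive power: Q = Im(S) = -5.974 VAR.
Step 9 — Apparent power: |S| = 6.06 VA.
Step 10 — Power factor: PF = P/|S| = 0.1683 (leading).

(a) P = 1.02 W  (b) Q = -5.974 VAR  (c) S = 6.06 VA  (d) PF = 0.1683 (leading)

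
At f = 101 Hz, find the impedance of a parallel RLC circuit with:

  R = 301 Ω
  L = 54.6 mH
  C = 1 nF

Step 1 — Angular frequency: ω = 2π·f = 2π·101 = 634.6 rad/s.
Step 2 — Component impedances:
  R: Z = R = 301 Ω
  L: Z = jωL = j·634.6·0.0546 = 0 + j34.65 Ω
  C: Z = 1/(jωC) = -j/(ω·C) = 0 - j1.576e+06 Ω
Step 3 — Parallel combination: 1/Z_total = 1/R + 1/L + 1/C; Z_total = 3.937 + j34.2 Ω = 34.42∠83.4° Ω.

Z = 3.937 + j34.2 Ω = 34.42∠83.4° Ω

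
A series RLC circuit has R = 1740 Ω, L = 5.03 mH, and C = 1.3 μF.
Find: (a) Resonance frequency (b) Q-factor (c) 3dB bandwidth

Step 1 — Resonance: ω₀ = 1/√(LC) = 1/√(0.00503·1.3e-06) = 1.237e+04 rad/s.
Step 2 — f₀ = ω₀/(2π) = 1968 Hz.
Step 3 — Series Q: Q = ω₀L/R = 1.237e+04·0.00503/1740 = 0.03575.
Step 4 — Bandwidth: Δω = ω₀/Q = 3.459e+05 rad/s; BW = Δω/(2π) = 5.506e+04 Hz.

(a) f₀ = 1968 Hz  (b) Q = 0.03575  (c) BW = 5.506e+04 Hz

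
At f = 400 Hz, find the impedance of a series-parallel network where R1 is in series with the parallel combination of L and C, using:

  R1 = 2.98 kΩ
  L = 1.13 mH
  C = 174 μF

Step 1 — Angular frequency: ω = 2π·f = 2π·400 = 2513 rad/s.
Step 2 — Component impedances:
  R1: Z = R = 2980 Ω
  L: Z = jωL = j·2513·0.00113 = 0 + j2.84 Ω
  C: Z = 1/(jωC) = -j/(ω·C) = 0 - j2.287 Ω
Step 3 — Parallel branch: L || C = 1/(1/L + 1/C) = 0 - j11.74 Ω.
Step 4 — Series with R1: Z_total = R1 + (L || C) = 2980 - j11.74 Ω = 2980∠-0.2° Ω.

Z = 2980 - j11.74 Ω = 2980∠-0.2° Ω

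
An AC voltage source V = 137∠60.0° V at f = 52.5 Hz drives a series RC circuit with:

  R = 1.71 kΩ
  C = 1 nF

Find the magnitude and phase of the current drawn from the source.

Step 1 — Angular frequency: ω = 2π·f = 2π·52.5 = 329.9 rad/s.
Step 2 — Component impedances:
  R: Z = R = 1710 Ω
  C: Z = 1/(jωC) = -j/(ω·C) = 0 - j3.032e+06 Ω
Step 3 — Series combination: Z_total = R + C = 1710 - j3.032e+06 Ω = 3.032e+06∠-90.0° Ω.
Step 4 — Source phasor: V = 137∠60.0° V = 68.5 + j118.6 V.
Step 5 — Ohm's law: I = V / Z_total = (68.5 + j118.6) / (1710 - j3.032e+06) = -3.912e-05 + j2.262e-05 A.
Step 6 — Convert to polar: |I| = 4.519e-05 A, ∠I = 150.0°.

I = 4.519e-05∠150.0° A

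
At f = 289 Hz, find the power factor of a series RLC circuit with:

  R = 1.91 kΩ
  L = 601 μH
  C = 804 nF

Step 1 — Angular frequency: ω = 2π·f = 2π·289 = 1816 rad/s.
Step 2 — Component impedances:
  R: Z = R = 1910 Ω
  L: Z = jωL = j·1816·0.000601 = 0 + j1.091 Ω
  C: Z = 1/(jωC) = -j/(ω·C) = 0 - j685 Ω
Step 3 — Series combination: Z_total = R + L + C = 1910 - j683.9 Ω = 2029∠-19.7° Ω.
Step 4 — Power factor: PF = cos(φ) = Re(Z)/|Z| = 1910/2028.7 = 0.9415.
Step 5 — Type: Im(Z) = -683.9 ⇒ leading (phase φ = -19.7°).

PF = 0.9415 (leading, φ = -19.7°)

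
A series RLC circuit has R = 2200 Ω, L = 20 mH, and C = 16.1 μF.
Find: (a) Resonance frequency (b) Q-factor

Step 1 — Resonance condition Im(Z)=0 gives ω₀ = 1/√(LC).
Step 2 — ω₀ = 1/√(0.02·1.61e-05) = 1762 rad/s.
Step 3 — f₀ = ω₀/(2π) = 280.5 Hz.
Step 4 — Series Q: Q = ω₀L/R = 1762·0.02/2200 = 0.01602.

(a) f₀ = 280.5 Hz  (b) Q = 0.01602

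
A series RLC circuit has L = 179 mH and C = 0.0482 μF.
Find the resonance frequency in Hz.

Step 1 — Resonance condition Im(Z)=0 gives ω₀ = 1/√(LC).
Step 2 — ω₀ = 1/√(0.179·4.82e-08) = 1.077e+04 rad/s.
Step 3 — f₀ = ω₀/(2π) = 1713 Hz.

f₀ = 1713 Hz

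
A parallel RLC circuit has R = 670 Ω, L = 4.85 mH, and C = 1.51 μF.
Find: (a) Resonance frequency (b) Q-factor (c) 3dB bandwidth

Step 1 — Resonance: ω₀ = 1/√(LC) = 1/√(0.00485·1.51e-06) = 1.169e+04 rad/s.
Step 2 — f₀ = ω₀/(2π) = 1860 Hz.
Step 3 — Parallel Q: Q = R/(ω₀L) = 670/(1.169e+04·0.00485) = 11.82.
Step 4 — Bandwidth: Δω = ω₀/Q = 988.4 rad/s; BW = Δω/(2π) = 157.3 Hz.

(a) f₀ = 1860 Hz  (b) Q = 11.82  (c) BW = 157.3 Hz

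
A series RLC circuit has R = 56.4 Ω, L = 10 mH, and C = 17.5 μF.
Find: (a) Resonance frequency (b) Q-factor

Step 1 — Resonance condition Im(Z)=0 gives ω₀ = 1/√(LC).
Step 2 — ω₀ = 1/√(0.01·1.75e-05) = 2390 rad/s.
Step 3 — f₀ = ω₀/(2π) = 380.5 Hz.
Step 4 — Series Q: Q = ω₀L/R = 2390·0.01/56.4 = 0.4238.

(a) f₀ = 380.5 Hz  (b) Q = 0.4238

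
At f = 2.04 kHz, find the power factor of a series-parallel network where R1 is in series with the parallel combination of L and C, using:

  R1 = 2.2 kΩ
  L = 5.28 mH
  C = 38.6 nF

Step 1 — Angular frequency: ω = 2π·f = 2π·2040 = 1.282e+04 rad/s.
Step 2 — Component impedances:
  R1: Z = R = 2200 Ω
  L: Z = jωL = j·1.282e+04·0.00528 = 0 + j67.68 Ω
  C: Z = 1/(jωC) = -j/(ω·C) = 0 - j2021 Ω
Step 3 — Parallel branch: L || C = 1/(1/L + 1/C) = 0 + j70.02 Ω.
Step 4 — Series with R1: Z_total = R1 + (L || C) = 2200 + j70.02 Ω = 2201∠1.8° Ω.
Step 5 — Power factor: PF = cos(φ) = Re(Z)/|Z| = 2200/2201 = 0.9995.
Step 6 — Type: Im(Z) = 70.02 ⇒ lagging (phase φ = 1.8°).

PF = 0.9995 (lagging, φ = 1.8°)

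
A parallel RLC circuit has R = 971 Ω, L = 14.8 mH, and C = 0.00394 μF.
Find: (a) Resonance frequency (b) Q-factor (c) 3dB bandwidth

Step 1 — Resonance: ω₀ = 1/√(LC) = 1/√(0.0148·3.94e-09) = 1.31e+05 rad/s.
Step 2 — f₀ = ω₀/(2π) = 2.084e+04 Hz.
Step 3 — Parallel Q: Q = R/(ω₀L) = 971/(1.31e+05·0.0148) = 0.501.
Step 4 — Bandwidth: Δω = ω₀/Q = 2.614e+05 rad/s; BW = Δω/(2π) = 4.16e+04 Hz.

(a) f₀ = 2.084e+04 Hz  (b) Q = 0.501  (c) BW = 4.16e+04 Hz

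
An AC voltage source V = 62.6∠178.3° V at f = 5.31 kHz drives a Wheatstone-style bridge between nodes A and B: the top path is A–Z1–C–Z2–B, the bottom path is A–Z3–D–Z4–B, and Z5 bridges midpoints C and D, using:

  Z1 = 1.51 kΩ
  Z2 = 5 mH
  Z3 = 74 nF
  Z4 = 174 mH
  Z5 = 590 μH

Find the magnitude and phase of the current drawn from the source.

Step 1 — Angular frequency: ω = 2π·f = 2π·5310 = 3.336e+04 rad/s.
Step 2 — Component impedances:
  Z1: Z = R = 1510 Ω
  Z2: Z = jωL = j·3.336e+04·0.005 = 0 + j166.8 Ω
  Z3: Z = 1/(jωC) = -j/(ω·C) = 0 - j405 Ω
  Z4: Z = jωL = j·3.336e+04·0.174 = 0 + j5805 Ω
  Z5: Z = jωL = j·3.336e+04·0.00059 = 0 + j19.68 Ω
Step 3 — Bridge requires nodal analysis (the Z5 bridge couples midpoints C and D, so the two paths cannot be reduced to a simple series/parallel combination). Setting node B to ground and injecting 1 A at node A, the 3-node admittance system at A, C, D solves to V_A = Z_AB = 92.62 - j200.7 Ω = 221∠-65.2° Ω.
Step 4 — Source phasor: V = 62.6∠178.3° V = -62.57 + j1.857 V.
Step 5 — Ohm's law: I = V / Z_total = (-62.57 + j1.857) / (92.62 - j200.7) = -0.1262 - j0.2535 A.
Step 6 — Convert to polar: |I| = 0.2832 A, ∠I = -116.5°.

I = 0.2832∠-116.5° A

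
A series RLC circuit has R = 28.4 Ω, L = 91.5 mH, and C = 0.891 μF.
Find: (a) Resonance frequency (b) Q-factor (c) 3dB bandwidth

Step 1 — Resonance: ω₀ = 1/√(LC) = 1/√(0.0915·8.91e-07) = 3502 rad/s.
Step 2 — f₀ = ω₀/(2π) = 557.4 Hz.
Step 3 — Series Q: Q = ω₀L/R = 3502·0.0915/28.4 = 11.28.
Step 4 — Bandwidth: Δω = ω₀/Q = 310.4 rad/s; BW = Δω/(2π) = 49.4 Hz.

(a) f₀ = 557.4 Hz  (b) Q = 11.28  (c) BW = 49.4 Hz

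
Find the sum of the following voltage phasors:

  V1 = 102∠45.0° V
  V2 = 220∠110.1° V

Step 1 — Convert each phasor to rectangular form:
  V1 = 102·(cos(45.0°) + j·sin(45.0°)) = 72.12 + j72.12 V
  V2 = 220·(cos(110.1°) + j·sin(110.1°)) = -75.61 + j206.6 V
Step 2 — Sum components: V_total = -3.48 + j278.7 V.
Step 3 — Convert to polar: |V_total| = 278.7 V, ∠V_total = 90.7°.

V_total = 278.7∠90.7° V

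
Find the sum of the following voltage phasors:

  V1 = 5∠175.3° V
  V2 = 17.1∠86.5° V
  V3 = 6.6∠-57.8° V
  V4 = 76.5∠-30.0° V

Step 1 — Convert each phasor to rectangular form:
  V1 = 5·(cos(175.3°) + j·sin(175.3°)) = -4.983 + j0.4097 V
  V2 = 17.1·(cos(86.5°) + j·sin(86.5°)) = 1.044 + j17.07 V
  V3 = 6.6·(cos(-57.8°) + j·sin(-57.8°)) = 3.517 - j5.585 V
  V4 = 76.5·(cos(-30.0°) + j·sin(-30.0°)) = 66.25 - j38.25 V
Step 2 — Sum components: V_total = 65.83 - j26.36 V.
Step 3 — Convert to polar: |V_total| = 70.91 V, ∠V_total = -21.8°.

V_total = 70.91∠-21.8° V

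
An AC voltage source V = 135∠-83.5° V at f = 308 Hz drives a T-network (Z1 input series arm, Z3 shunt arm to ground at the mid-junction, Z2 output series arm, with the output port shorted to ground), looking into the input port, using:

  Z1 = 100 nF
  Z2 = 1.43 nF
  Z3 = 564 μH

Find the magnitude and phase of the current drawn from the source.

Step 1 — Angular frequency: ω = 2π·f = 2π·308 = 1935 rad/s.
Step 2 — Component impedances:
  Z1: Z = 1/(jωC) = -j/(ω·C) = 0 - j5167 Ω
  Z2: Z = 1/(jωC) = -j/(ω·C) = 0 - j3.614e+05 Ω
  Z3: Z = jωL = j·1935·0.000564 = 0 + j1.091 Ω
Step 3 — With the output port shorted to ground, the output series arm Z2 runs from the junction to ground; the shunt arm Z3 also runs from the junction to ground. They appear in parallel: Z3 || Z2 = 0 + j1.091 Ω.
Step 4 — Series with input arm Z1: Z_in = Z1 + (Z3 || Z2) = 0 - j5166 Ω = 5166∠-90.0° Ω.
Step 5 — Source phasor: V = 135∠-83.5° V = 15.28 - j134.1 V.
Step 6 — Ohm's law: I = V / Z_total = (15.28 - j134.1) / (0 - j5166) = 0.02596 + j0.002958 A.
Step 7 — Convert to polar: |I| = 0.02613 A, ∠I = 6.5°.

I = 0.02613∠6.5° A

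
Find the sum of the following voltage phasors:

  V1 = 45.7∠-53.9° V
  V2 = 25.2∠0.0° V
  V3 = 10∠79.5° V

Step 1 — Convert each phasor to rectangular form:
  V1 = 45.7·(cos(-53.9°) + j·sin(-53.9°)) = 26.93 - j36.93 V
  V2 = 25.2·(cos(0.0°) + j·sin(0.0°)) = 25.2 V
  V3 = 10·(cos(79.5°) + j·sin(79.5°)) = 1.822 + j9.833 V
Step 2 — Sum components: V_total = 53.95 - j27.09 V.
Step 3 — Convert to polar: |V_total| = 60.37 V, ∠V_total = -26.7°.

V_total = 60.37∠-26.7° V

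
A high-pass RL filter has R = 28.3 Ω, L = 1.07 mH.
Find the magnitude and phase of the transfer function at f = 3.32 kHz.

Step 1 — Angular frequency: ω = 2π·3320 = 2.086e+04 rad/s.
Step 2 — Transfer function: H(jω) = jωL/(R + jωL).
Step 3 — Numerator jωL = j·22.32; denominator R + jωL = 28.3 + j22.32.
Step 4 — H = 0.3835 + j0.4862.
Step 5 — Magnitude: |H| = 0.6193 (-4.2 dB); phase: φ = 51.7°.

|H| = 0.6193 (-4.2 dB), φ = 51.7°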